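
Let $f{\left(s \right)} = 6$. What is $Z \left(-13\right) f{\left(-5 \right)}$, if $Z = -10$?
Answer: $780$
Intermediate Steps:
$Z \left(-13\right) f{\left(-5 \right)} = \left(-10\right) \left(-13\right) 6 = 130 \cdot 6 = 780$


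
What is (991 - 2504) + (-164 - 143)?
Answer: -1820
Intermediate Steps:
(991 - 2504) + (-164 - 143) = -1513 - 307 = -1820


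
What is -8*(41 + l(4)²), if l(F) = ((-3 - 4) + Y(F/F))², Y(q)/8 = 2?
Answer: -52816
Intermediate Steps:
Y(q) = 16 (Y(q) = 8*2 = 16)
l(F) = 81 (l(F) = ((-3 - 4) + 16)² = (-7 + 16)² = 9² = 81)
-8*(41 + l(4)²) = -8*(41 + 81²) = -8*(41 + 6561) = -8*6602 = -52816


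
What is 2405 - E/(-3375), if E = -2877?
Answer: 2704666/1125 ≈ 2404.1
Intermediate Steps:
2405 - E/(-3375) = 2405 - (-2877)/(-3375) = 2405 - (-2877)*(-1)/3375 = 2405 - 1*959/1125 = 2405 - 959/1125 = 2704666/1125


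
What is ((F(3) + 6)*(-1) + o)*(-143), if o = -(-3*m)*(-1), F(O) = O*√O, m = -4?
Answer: -858 + 429*√3 ≈ -114.95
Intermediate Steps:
F(O) = O^(3/2)
o = 12 (o = -(-3*(-4))*(-1) = -12*(-1) = -1*(-12) = 12)
((F(3) + 6)*(-1) + o)*(-143) = ((3^(3/2) + 6)*(-1) + 12)*(-143) = ((3*√3 + 6)*(-1) + 12)*(-143) = ((6 + 3*√3)*(-1) + 12)*(-143) = ((-6 - 3*√3) + 12)*(-143) = (6 - 3*√3)*(-143) = -858 + 429*√3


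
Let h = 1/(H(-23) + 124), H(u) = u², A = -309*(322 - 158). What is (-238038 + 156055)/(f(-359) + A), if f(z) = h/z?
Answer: 662725129/409649057 ≈ 1.6178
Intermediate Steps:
A = -50676 (A = -309*164 = -50676)
h = 1/653 (h = 1/((-23)² + 124) = 1/(529 + 124) = 1/653 ≈ 0.0015314)
f(z) = 1/(653*z)
(-238038 + 156055)/(f(-359) + A) = (-238038 + 156055)/((1/653)/(-359) - 50676) = -81983/((1/653)*(-1/359) - 50676) = -81983/(-1/234427 - 50676) = -81983/(-11879822653/234427) = -81983*(-234427/11879822653) = 662725129/409649057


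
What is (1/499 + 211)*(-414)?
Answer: -43590060/499 ≈ -87355.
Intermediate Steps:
(1/499 + 211)*(-414) = (105290/499)*(-414) = -43590060/499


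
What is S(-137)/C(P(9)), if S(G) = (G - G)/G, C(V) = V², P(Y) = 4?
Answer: 0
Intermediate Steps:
S(G) = 0 (S(G) = 0/G = 0)
S(-137)/C(P(9)) = 0/(4²) = 0/16 = 0*(1/16) = 0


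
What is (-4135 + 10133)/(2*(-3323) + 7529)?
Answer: 5998/883 ≈ 6.7928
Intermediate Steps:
(-4135 + 10133)/(2*(-3323) + 7529) = 5998/(-6646 + 7529) = 5998/883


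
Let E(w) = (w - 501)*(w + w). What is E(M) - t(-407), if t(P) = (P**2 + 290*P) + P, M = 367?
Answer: -145568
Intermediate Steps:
t(P) = P**2 + 291*P
E(w) = 2*w*(-501 + w) (E(w) = (-501 + w)*(2*w) = 2*w*(-501 + w))
E(M) - t(-407) = 2*367*(-501 + 367) - (-407)*(291 - 407) = 2*367*(-134) - (-407)*(-116) = -98356 - 1*47212 = -98356 - 47212 = -145568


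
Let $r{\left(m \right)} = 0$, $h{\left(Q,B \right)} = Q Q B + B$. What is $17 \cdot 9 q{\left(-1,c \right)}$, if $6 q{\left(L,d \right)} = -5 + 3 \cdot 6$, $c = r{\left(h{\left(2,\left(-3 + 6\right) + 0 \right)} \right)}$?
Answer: $\frac{663}{2} \approx 331.5$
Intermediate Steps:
$h{\left(Q,B \right)} = B + B Q^{2}$ ($h{\left(Q,B \right)} = Q^{2} B + B = B Q^{2} + B = B + B Q^{2}$)
$c = 0$
$q{\left(L,d \right)} = \frac{13}{6}$ ($q{\left(L,d \right)} = \frac{-5 + 3 \cdot 6}{6} = \frac{-5 + 18}{6} = \frac{1}{6} \cdot 13 = \frac{13}{6}$)
$17 \cdot 9 q{\left(-1,c \right)} = 17 \cdot 9 \cdot \frac{13}{6} = 153 \cdot \frac{13}{6} = \frac{663}{2}$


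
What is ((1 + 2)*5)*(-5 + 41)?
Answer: 540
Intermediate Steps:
((1 + 2)*5)*(-5 + 41) = (3*5)*36 = 15*36 = 540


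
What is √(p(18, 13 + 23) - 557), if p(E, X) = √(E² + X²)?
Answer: √(-557 + 18*√5) ≈ 22.732*I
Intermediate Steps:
√(p(18, 13 + 23) - 557) = √(√(18² + (13 + 23)²) - 557) = √(√(324 + 36²) - 557) = √(√(324 + 1296) - 557) = √(√1620 - 557) = √(18*√5 - 557) = √(-557 + 18*√5)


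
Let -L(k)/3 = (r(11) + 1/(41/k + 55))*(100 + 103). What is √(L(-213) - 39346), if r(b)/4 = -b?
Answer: I*√1711856880058/11674 ≈ 112.08*I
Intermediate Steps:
r(b) = -4*b (r(b) = 4*(-b) = -4*b)
L(k) = 26796 - 609/(55 + 41/k) (L(k) = -3*(-4*11 + 1/(41/k + 55))*(100 + 103) = -3*(-44 + 1/(55 + 41/k))*203 = -3*(-8932 + 203/(55 + 41/k)) = 26796 - 609/(55 + 41/k))
√(L(-213) - 39346) = √(24969*(44 + 59*(-213))/(41 + 55*(-213)) - 39346) = √(24969*(44 - 12567)/(41 - 11715) - 39346) = √(24969*(-12523)/(-11674) - 39346) = √(24969*(-1/11674)*(-12523) - 39346) = √(312686787/11674 - 39346) = √(-146638417/11674) = I*√1711856880058/11674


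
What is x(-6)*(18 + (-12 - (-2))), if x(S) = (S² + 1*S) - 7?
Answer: 184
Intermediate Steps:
x(S) = -7 + S + S² (x(S) = (S² + S) - 7 = (S + S²) - 7 = -7 + S + S²)
x(-6)*(18 + (-12 - (-2))) = (-7 - 6 + (-6)²)*(18 + (-12 - (-2))) = (-7 - 6 + 36)*(18 + (-12 - 1*(-2))) = 23*(18 + (-12 + 2)) = 23*(18 - 10) = 23*8 = 184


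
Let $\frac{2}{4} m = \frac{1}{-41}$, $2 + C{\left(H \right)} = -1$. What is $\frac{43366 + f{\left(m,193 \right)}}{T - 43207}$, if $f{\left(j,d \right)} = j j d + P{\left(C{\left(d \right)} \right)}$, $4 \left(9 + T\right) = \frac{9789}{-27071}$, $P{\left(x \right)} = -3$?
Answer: $- \frac{7893251188900}{7866426314573} \approx -1.0034$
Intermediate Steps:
$C{\left(H \right)} = -3$ ($C{\left(H \right)} = -2 - 1 = -3$)
$T = - \frac{984345}{108284}$ ($T = -9 + \frac{9789 \frac{1}{-27071}}{4} = -9 + \frac{9789 \left(- \frac{1}{27071}\right)}{4} = -9 + \frac{1}{4} \left(- \frac{9789}{27071}\right) = -9 - \frac{9789}{108284} = - \frac{984345}{108284} \approx -9.0904$)
$m = - \frac{2}{41}$ ($m = \frac{2}{-41} = 2 \left(- \frac{1}{41}\right) = - \frac{2}{41} \approx -0.048781$)
$f{\left(j,d \right)} = -3 + d j^{2}$ ($f{\left(j,d \right)} = j j d - 3 = j^{2} d - 3 = d j^{2} - 3 = -3 + d j^{2}$)
$\frac{43366 + f{\left(m,193 \right)}}{T - 43207} = \frac{43366 - \left(3 - 193 \left(- \frac{2}{41}\right)^{2}\right)}{- \frac{984345}{108284} - 43207} = \frac{43366 + \left(-3 + 193 \cdot \frac{4}{1681}\right)}{- \frac{4679611133}{108284}} = \left(43366 + \left(-3 + \frac{772}{1681}\right)\right) \left(- \frac{108284}{4679611133}\right) = \left(43366 - \frac{4271}{1681}\right) \left(- \frac{108284}{4679611133}\right) = \frac{72893975}{1681} \left(- \frac{108284}{4679611133}\right) = - \frac{7893251188900}{7866426314573}$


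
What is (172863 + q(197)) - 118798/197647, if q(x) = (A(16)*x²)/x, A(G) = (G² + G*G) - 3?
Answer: 53984392194/197647 ≈ 2.7314e+5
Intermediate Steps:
A(G) = -3 + 2*G² (A(G) = (G² + G²) - 3 = 2*G² - 3 = -3 + 2*G²)
q(x) = 509*x (q(x) = ((-3 + 2*16²)*x²)/x = ((-3 + 2*256)*x²)/x = ((-3 + 512)*x²)/x = (509*x²)/x = 509*x)
(172863 + q(197)) - 118798/197647 = (172863 + 509*197) - 118798/197647 = (172863 + 100273) - 118798*1/197647 = 273136 - 118798/197647 = 53984392194/197647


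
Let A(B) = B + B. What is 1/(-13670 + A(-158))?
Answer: -1/13986 ≈ -7.1500e-5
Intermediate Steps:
A(B) = 2*B
1/(-13670 + A(-158)) = 1/(-13670 + 2*(-158)) = 1/(-13670 - 316) = 1/(-13986) = -1/13986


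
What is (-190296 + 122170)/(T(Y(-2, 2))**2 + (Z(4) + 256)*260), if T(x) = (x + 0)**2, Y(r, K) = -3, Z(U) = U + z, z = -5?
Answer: -68126/66381 ≈ -1.0263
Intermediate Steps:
Z(U) = -5 + U (Z(U) = U - 5 = -5 + U)
T(x) = x**2
(-190296 + 122170)/(T(Y(-2, 2))**2 + (Z(4) + 256)*260) = (-190296 + 122170)/(((-3)**2)**2 + ((-5 + 4) + 256)*260) = -68126/(9**2 + (-1 + 256)*260) = -68126/(81 + 255*260) = -68126/(81 + 66300) = -68126/66381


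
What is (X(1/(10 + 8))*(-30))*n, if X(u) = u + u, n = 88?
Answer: -880/3 ≈ -293.33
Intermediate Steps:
X(u) = 2*u
(X(1/(10 + 8))*(-30))*n = ((2/(10 + 8))*(-30))*88 = ((2/18)*(-30))*88 = ((2*(1/18))*(-30))*88 = ((⅑)*(-30))*88 = -10/3*88 = -880/3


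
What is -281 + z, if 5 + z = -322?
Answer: -608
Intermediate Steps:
z = -327 (z = -5 - 322 = -327)
-281 + z = -281 - 327 = -608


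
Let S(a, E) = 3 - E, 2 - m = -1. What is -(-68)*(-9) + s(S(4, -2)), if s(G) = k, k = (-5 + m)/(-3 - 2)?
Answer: -3058/5 ≈ -611.60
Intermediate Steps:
m = 3 (m = 2 - 1*(-1) = 2 + 1 = 3)
k = 2/5 (k = (-5 + 3)/(-3 - 2) = -2/(-5) = -2*(-1/5) = 2/5 ≈ 0.40000)
s(G) = 2/5
-(-68)*(-9) + s(S(4, -2)) = -(-68)*(-9) + 2/5 = -68*9 + 2/5 = -612 + 2/5 = -3058/5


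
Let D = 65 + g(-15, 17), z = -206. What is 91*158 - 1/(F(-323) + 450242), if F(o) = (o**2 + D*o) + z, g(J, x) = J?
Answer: 7738455269/538215 ≈ 14378.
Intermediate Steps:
D = 50 (D = 65 - 15 = 50)
F(o) = -206 + o**2 + 50*o (F(o) = (o**2 + 50*o) - 206 = -206 + o**2 + 50*o)
91*158 - 1/(F(-323) + 450242) = 91*158 - 1/((-206 + (-323)**2 + 50*(-323)) + 450242) = 14378 - 1/((-206 + 104329 - 16150) + 450242) = 14378 - 1/(87973 + 450242) = 14378 - 1/538215 = 7738455269/538215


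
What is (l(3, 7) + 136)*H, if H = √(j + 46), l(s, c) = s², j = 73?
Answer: 145*√119 ≈ 1581.8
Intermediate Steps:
H = √119 (H = √(73 + 46) = √119 ≈ 10.909)
(l(3, 7) + 136)*H = (3² + 136)*√119 = (9 + 136)*√119 = 145*√119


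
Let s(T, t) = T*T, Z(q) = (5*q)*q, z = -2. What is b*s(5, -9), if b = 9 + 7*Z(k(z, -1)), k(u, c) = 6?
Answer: 31725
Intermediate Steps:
Z(q) = 5*q²
s(T, t) = T²
b = 1269 (b = 9 + 7*(5*6²) = 9 + 7*(5*36) = 9 + 7*180 = 9 + 1260 = 1269)
b*s(5, -9) = 1269*5² = 1269*25 = 31725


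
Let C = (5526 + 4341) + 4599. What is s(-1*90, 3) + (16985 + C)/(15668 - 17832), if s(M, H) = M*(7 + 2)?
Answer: -1784291/2164 ≈ -824.53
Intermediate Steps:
s(M, H) = 9*M (s(M, H) = M*9 = 9*M)
C = 14466 (C = 9867 + 4599 = 14466)
s(-1*90, 3) + (16985 + C)/(15668 - 17832) = 9*(-1*90) + (16985 + 14466)/(15668 - 17832) = 9*(-90) + 31451/(-2164) = -810 + 31451*(-1/2164) = -810 - 31451/2164 = -1784291/2164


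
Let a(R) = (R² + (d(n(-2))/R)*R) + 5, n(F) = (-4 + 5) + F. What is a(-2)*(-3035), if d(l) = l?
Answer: -24280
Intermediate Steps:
n(F) = 1 + F
a(R) = 4 + R² (a(R) = (R² + ((1 - 2)/R)*R) + 5 = (R² + (-1/R)*R) + 5 = (R² - 1) + 5 = (-1 + R²) + 5 = 4 + R²)
a(-2)*(-3035) = (4 + (-2)²)*(-3035) = (4 + 4)*(-3035) = 8*(-3035) = -24280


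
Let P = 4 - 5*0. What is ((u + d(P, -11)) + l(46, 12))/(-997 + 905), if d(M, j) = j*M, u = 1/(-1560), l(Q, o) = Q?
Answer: -3119/143520 ≈ -0.021732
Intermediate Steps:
P = 4 (P = 4 + 0 = 4)
u = -1/1560 ≈ -0.00064103
d(M, j) = M*j
((u + d(P, -11)) + l(46, 12))/(-997 + 905) = ((-1/1560 + 4*(-11)) + 46)/(-997 + 905) = ((-1/1560 - 44) + 46)/(-92) = (-68641/1560 + 46)*(-1/92) = (3119/1560)*(-1/92) = -3119/143520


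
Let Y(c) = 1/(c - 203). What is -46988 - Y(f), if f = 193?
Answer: -469879/10 ≈ -46988.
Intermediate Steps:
Y(c) = 1/(-203 + c)
-46988 - Y(f) = -46988 - 1/(-203 + 193) = -46988 - 1/(-10) = -46988 - 1*(-⅒) = -46988 + ⅒ = -469879/10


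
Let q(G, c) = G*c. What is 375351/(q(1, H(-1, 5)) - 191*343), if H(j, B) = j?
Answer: -125117/21838 ≈ -5.7293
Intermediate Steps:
375351/(q(1, H(-1, 5)) - 191*343) = 375351/(1*(-1) - 191*343) = 375351/(-1 - 65513) = 375351/(-65514) = 375351*(-1/65514) = -125117/21838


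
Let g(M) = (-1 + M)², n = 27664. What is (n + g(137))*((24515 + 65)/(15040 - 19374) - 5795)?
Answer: -580233738800/2167 ≈ -2.6776e+8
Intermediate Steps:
(n + g(137))*((24515 + 65)/(15040 - 19374) - 5795) = (27664 + (-1 + 137)²)*((24515 + 65)/(15040 - 19374) - 5795) = (27664 + 136²)*(24580/(-4334) - 5795) = (27664 + 18496)*(24580*(-1/4334) - 5795) = 46160*(-12290/2167 - 5795) = 46160*(-12570055/2167) = -580233738800/2167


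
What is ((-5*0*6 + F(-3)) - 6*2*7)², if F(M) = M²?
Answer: 5625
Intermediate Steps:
((-5*0*6 + F(-3)) - 6*2*7)² = ((-5*0*6 + (-3)²) - 6*2*7)² = ((0*6 + 9) - 12*7)² = ((0 + 9) - 84)² = (9 - 84)² = (-75)² = 5625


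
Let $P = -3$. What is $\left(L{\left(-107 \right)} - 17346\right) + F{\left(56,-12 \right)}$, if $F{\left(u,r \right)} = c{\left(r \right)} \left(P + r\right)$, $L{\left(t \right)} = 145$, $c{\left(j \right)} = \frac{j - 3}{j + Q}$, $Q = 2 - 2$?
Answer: $- \frac{68879}{4} \approx -17220.0$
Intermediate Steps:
$Q = 0$
$c{\left(j \right)} = \frac{-3 + j}{j}$ ($c{\left(j \right)} = \frac{j - 3}{j + 0} = \frac{-3 + j}{j}$)
$F{\left(u,r \right)} = \frac{\left(-3 + r\right)^{2}}{r}$ ($F{\left(u,r \right)} = \frac{-3 + r}{r} \left(-3 + r\right) = \frac{\left(-3 + r\right)^{2}}{r}$)
$\left(L{\left(-107 \right)} - 17346\right) + F{\left(56,-12 \right)} = \left(145 - 17346\right) + \frac{\left(-3 - 12\right)^{2}}{-12} = -17201 - \frac{\left(-15\right)^{2}}{12} = -17201 - \frac{75}{4} = - \frac{68879}{4}$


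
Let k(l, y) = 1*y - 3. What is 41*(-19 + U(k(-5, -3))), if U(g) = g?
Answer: -1025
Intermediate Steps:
k(l, y) = -3 + y (k(l, y) = y - 3 = -3 + y)
41*(-19 + U(k(-5, -3))) = 41*(-19 + (-3 - 3)) = 41*(-19 - 6) = 41*(-25) = -1025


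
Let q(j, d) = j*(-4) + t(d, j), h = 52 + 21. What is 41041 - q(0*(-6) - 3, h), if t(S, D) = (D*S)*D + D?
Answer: 40375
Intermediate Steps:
t(S, D) = D + S*D² (t(S, D) = S*D² + D = D + S*D²)
h = 73
q(j, d) = -4*j + j*(1 + d*j) (q(j, d) = j*(-4) + j*(1 + j*d) = -4*j + j*(1 + d*j))
41041 - q(0*(-6) - 3, h) = 41041 - (0*(-6) - 3)*(-3 + 73*(0*(-6) - 3)) = 41041 - (0 - 3)*(-3 + 73*(0 - 3)) = 41041 - (-3)*(-3 + 73*(-3)) = 41041 - (-3)*(-3 - 219) = 41041 - (-3)*(-222) = 41041 - 1*666 = 41041 - 666 = 40375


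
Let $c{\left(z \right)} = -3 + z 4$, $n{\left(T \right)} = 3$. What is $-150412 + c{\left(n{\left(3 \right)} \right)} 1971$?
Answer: $-132673$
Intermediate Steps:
$c{\left(z \right)} = -3 + 4 z$
$-150412 + c{\left(n{\left(3 \right)} \right)} 1971 = -150412 + \left(-3 + 4 \cdot 3\right) 1971 = -150412 + \left(-3 + 12\right) 1971 = -150412 + 9 \cdot 1971 = -150412 + 17739 = -132673$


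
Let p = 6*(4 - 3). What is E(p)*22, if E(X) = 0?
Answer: 0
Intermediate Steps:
p = 6 (p = 6*1 = 6)
E(p)*22 = 0*22 = 0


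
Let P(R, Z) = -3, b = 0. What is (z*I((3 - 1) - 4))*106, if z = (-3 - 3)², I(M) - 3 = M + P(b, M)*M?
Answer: 26712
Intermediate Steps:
I(M) = 3 - 2*M (I(M) = 3 + (M - 3*M) = 3 - 2*M)
z = 36 (z = (-6)² = 36)
(z*I((3 - 1) - 4))*106 = (36*(3 - 2*((3 - 1) - 4)))*106 = (36*(3 - 2*(2 - 4)))*106 = (36*(3 - 2*(-2)))*106 = (36*(3 + 4))*106 = (36*7)*106 = 252*106 = 26712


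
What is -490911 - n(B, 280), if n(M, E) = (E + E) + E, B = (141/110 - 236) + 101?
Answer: -491751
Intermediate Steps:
B = -14709/110 (B = (141*(1/110) - 236) + 101 = (141/110 - 236) + 101 = -25819/110 + 101 = -14709/110 ≈ -133.72)
n(M, E) = 3*E (n(M, E) = 2*E + E = 3*E)
-490911 - n(B, 280) = -490911 - 3*280 = -490911 - 1*840 = -490911 - 840 = -491751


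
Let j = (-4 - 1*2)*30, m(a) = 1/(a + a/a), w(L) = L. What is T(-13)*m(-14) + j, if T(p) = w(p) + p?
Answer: -178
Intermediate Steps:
T(p) = 2*p (T(p) = p + p = 2*p)
m(a) = 1/(1 + a) (m(a) = 1/(a + 1) = 1/(1 + a))
j = -180 (j = (-4 - 2)*30 = -6*30 = -180)
T(-13)*m(-14) + j = (2*(-13))/(1 - 14) - 180 = -26/(-13) - 180 = -26*(-1/13) - 180 = 2 - 180 = -178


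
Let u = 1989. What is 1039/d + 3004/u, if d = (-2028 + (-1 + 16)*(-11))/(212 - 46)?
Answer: -6597314/85527 ≈ -77.137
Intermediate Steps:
d = -2193/166 (d = (-2028 + 15*(-11))/166 = (-2028 - 165)*(1/166) = -2193*1/166 = -2193/166 ≈ -13.211)
1039/d + 3004/u = 1039/(-2193/166) + 3004/1989 = 1039*(-166/2193) + 3004*(1/1989) = -172474/2193 + 3004/1989 = -6597314/85527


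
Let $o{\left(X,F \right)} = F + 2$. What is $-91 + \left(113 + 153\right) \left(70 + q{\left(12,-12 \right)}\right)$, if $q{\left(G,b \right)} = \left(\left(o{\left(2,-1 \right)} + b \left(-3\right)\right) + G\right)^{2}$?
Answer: $657195$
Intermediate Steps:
$o{\left(X,F \right)} = 2 + F$
$q{\left(G,b \right)} = \left(1 + G - 3 b\right)^{2}$ ($q{\left(G,b \right)} = \left(\left(\left(2 - 1\right) + b \left(-3\right)\right) + G\right)^{2} = \left(\left(1 - 3 b\right) + G\right)^{2} = \left(1 + G - 3 b\right)^{2}$)
$-91 + \left(113 + 153\right) \left(70 + q{\left(12,-12 \right)}\right) = -91 + \left(113 + 153\right) \left(70 + \left(1 + 12 - -36\right)^{2}\right) = -91 + 266 \left(70 + \left(1 + 12 + 36\right)^{2}\right) = -91 + 266 \left(70 + 49^{2}\right) = -91 + 266 \left(70 + 2401\right) = -91 + 266 \cdot 2471 = -91 + 657286 = 657195$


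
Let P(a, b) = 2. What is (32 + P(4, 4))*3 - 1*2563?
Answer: -2461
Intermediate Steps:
(32 + P(4, 4))*3 - 1*2563 = (32 + 2)*3 - 1*2563 = 34*3 - 2563 = 102 - 2563 = -2461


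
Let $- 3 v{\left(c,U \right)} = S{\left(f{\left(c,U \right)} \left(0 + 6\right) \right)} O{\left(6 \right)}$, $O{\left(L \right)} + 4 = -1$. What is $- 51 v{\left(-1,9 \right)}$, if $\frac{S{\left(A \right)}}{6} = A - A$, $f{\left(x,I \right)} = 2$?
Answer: $0$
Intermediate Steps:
$S{\left(A \right)} = 0$ ($S{\left(A \right)} = 6 \left(A - A\right) = 6 \cdot 0 = 0$)
$O{\left(L \right)} = -5$ ($O{\left(L \right)} = -4 - 1 = -5$)
$v{\left(c,U \right)} = 0$ ($v{\left(c,U \right)} = - \frac{0 \left(-5\right)}{3} = \left(- \frac{1}{3}\right) 0 = 0$)
$- 51 v{\left(-1,9 \right)} = \left(-51\right) 0 = 0$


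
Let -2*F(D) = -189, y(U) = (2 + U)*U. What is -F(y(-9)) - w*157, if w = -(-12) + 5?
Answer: -5527/2 ≈ -2763.5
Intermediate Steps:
y(U) = U*(2 + U)
F(D) = 189/2 (F(D) = -½*(-189) = 189/2)
w = 17 (w = -6*(-2) + 5 = 12 + 5 = 17)
-F(y(-9)) - w*157 = -1*189/2 - 17*157 = -189/2 - 1*2669 = -189/2 - 2669 = -5527/2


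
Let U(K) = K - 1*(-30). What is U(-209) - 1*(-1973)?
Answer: 1794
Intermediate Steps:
U(K) = 30 + K (U(K) = K + 30 = 30 + K)
U(-209) - 1*(-1973) = (30 - 209) - 1*(-1973) = -179 + 1973 = 1794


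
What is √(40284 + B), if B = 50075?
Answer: √90359 ≈ 300.60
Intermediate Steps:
√(40284 + B) = √(40284 + 50075) = √90359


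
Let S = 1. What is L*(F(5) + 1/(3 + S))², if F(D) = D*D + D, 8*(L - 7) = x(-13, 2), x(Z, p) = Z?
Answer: 629563/128 ≈ 4918.5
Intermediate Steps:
L = 43/8 (L = 7 + (⅛)*(-13) = 7 - 13/8 = 43/8 ≈ 5.3750)
F(D) = D + D² (F(D) = D² + D = D + D²)
L*(F(5) + 1/(3 + S))² = 43*(5*(1 + 5) + 1/(3 + 1))²/8 = 43*(5*6 + 1/4)²/8 = 43*(30 + ¼)²/8 = 43*(121/4)²/8 = (43/8)*(14641/16) = 629563/128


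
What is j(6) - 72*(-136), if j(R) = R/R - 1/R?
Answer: 58757/6 ≈ 9792.8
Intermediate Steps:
j(R) = 1 - 1/R
j(6) - 72*(-136) = (-1 + 6)/6 - 72*(-136) = (⅙)*5 + 9792 = ⅚ + 9792 = 58757/6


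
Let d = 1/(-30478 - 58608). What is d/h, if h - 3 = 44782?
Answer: -1/3989716510 ≈ -2.5064e-10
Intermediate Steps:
h = 44785 (h = 3 + 44782 = 44785)
d = -1/89086 (d = 1/(-89086) = -1/89086 ≈ -1.1225e-5)
d/h = -1/89086/44785 = -1/89086*1/44785 = -1/3989716510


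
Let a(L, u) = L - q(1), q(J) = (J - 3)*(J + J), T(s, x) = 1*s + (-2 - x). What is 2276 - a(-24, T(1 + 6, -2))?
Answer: 2296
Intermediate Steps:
T(s, x) = -2 + s - x (T(s, x) = s + (-2 - x) = -2 + s - x)
q(J) = 2*J*(-3 + J) (q(J) = (-3 + J)*(2*J) = 2*J*(-3 + J))
a(L, u) = 4 + L (a(L, u) = L - 2*(-3 + 1) = L - 2*(-2) = L - 1*(-4) = L + 4 = 4 + L)
2276 - a(-24, T(1 + 6, -2)) = 2276 - (4 - 24) = 2276 - 1*(-20) = 2276 + 20 = 2296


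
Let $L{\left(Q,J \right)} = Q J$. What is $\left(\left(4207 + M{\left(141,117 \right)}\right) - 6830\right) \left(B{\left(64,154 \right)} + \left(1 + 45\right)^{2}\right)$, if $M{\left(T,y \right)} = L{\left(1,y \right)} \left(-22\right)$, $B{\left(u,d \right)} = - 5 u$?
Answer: $-9333812$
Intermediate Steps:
$L{\left(Q,J \right)} = J Q$
$M{\left(T,y \right)} = - 22 y$ ($M{\left(T,y \right)} = y 1 \left(-22\right) = y \left(-22\right) = - 22 y$)
$\left(\left(4207 + M{\left(141,117 \right)}\right) - 6830\right) \left(B{\left(64,154 \right)} + \left(1 + 45\right)^{2}\right) = \left(\left(4207 - 2574\right) - 6830\right) \left(\left(-5\right) 64 + \left(1 + 45\right)^{2}\right) = \left(\left(4207 - 2574\right) - 6830\right) \left(-320 + 46^{2}\right) = \left(1633 - 6830\right) \left(-320 + 2116\right) = \left(-5197\right) 1796 = -9333812$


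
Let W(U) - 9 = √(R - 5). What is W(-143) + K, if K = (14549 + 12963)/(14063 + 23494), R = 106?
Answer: 365525/37557 + √101 ≈ 19.782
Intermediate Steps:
W(U) = 9 + √101 (W(U) = 9 + √(106 - 5) = 9 + √101)
K = 27512/37557 ≈ 0.73254
W(-143) + K = (9 + √101) + 27512/37557 = 365525/37557 + √101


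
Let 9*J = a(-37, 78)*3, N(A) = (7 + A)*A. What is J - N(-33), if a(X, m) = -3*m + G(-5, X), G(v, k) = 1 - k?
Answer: -2770/3 ≈ -923.33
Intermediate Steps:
a(X, m) = 1 - X - 3*m (a(X, m) = -3*m + (1 - X) = 1 - X - 3*m)
N(A) = A*(7 + A)
J = -196/3 (J = ((1 - 1*(-37) - 3*78)*3)/9 = ((1 + 37 - 234)*3)/9 = (-196*3)/9 = (⅑)*(-588) = -196/3 ≈ -65.333)
J - N(-33) = -196/3 - (-33)*(7 - 33) = -196/3 - (-33)*(-26) = -196/3 - 1*858 = -196/3 - 858 = -2770/3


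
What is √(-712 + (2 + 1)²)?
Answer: I*√703 ≈ 26.514*I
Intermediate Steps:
√(-712 + (2 + 1)²) = √(-712 + 3²) = √(-712 + 9) = √(-703) = I*√703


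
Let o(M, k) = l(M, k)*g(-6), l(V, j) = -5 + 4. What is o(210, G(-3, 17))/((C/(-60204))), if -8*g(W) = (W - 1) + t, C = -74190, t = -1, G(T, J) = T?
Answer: -10034/12365 ≈ -0.81148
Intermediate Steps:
g(W) = 1/4 - W/8 (g(W) = -((W - 1) - 1)/8 = -((-1 + W) - 1)/8 = -(-2 + W)/8 = 1/4 - W/8)
l(V, j) = -1
o(M, k) = -1 (o(M, k) = -(1/4 - 1/8*(-6)) = -(1/4 + 3/4) = -1*1 = -1)
o(210, G(-3, 17))/((C/(-60204))) = -1/((-74190/(-60204))) = -1/((-74190*(-1/60204))) = -1/12365/10034 = -1*10034/12365 = -10034/12365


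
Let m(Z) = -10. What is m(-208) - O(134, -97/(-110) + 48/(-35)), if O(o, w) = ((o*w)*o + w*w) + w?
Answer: 5206666401/592900 ≈ 8781.7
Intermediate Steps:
O(o, w) = w + w**2 + w*o**2 (O(o, w) = (w*o**2 + w**2) + w = (w**2 + w*o**2) + w = w + w**2 + w*o**2)
m(-208) - O(134, -97/(-110) + 48/(-35)) = -10 - (-97/(-110) + 48/(-35))*(1 + (-97/(-110) + 48/(-35)) + 134**2) = -10 - (-97*(-1/110) + 48*(-1/35))*(1 + (-97*(-1/110) + 48*(-1/35)) + 17956) = -10 - (97/110 - 48/35)*(1 + (97/110 - 48/35) + 17956) = -10 - (-377)*(1 - 377/770 + 17956)/770 = -10 - (-377)*13826513/(770*770) = -10 - 1*(-5212595401/592900) = -10 + 5212595401/592900 = 5206666401/592900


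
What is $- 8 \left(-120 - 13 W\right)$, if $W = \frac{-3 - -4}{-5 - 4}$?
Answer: $\frac{8536}{9} \approx 948.44$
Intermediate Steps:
$W = - \frac{1}{9}$ ($W = \frac{-3 + 4}{-9} = 1 \left(- \frac{1}{9}\right) = - \frac{1}{9} \approx -0.11111$)
$- 8 \left(-120 - 13 W\right) = - 8 \left(-120 - - \frac{13}{9}\right) = - 8 \left(-120 + \frac{13}{9}\right) = \left(-8\right) \left(- \frac{1067}{9}\right) = \frac{8536}{9}$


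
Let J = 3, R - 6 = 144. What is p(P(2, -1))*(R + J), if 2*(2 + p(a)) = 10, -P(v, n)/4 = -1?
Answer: 459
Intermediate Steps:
P(v, n) = 4 (P(v, n) = -4*(-1) = 4)
p(a) = 3 (p(a) = -2 + (½)*10 = -2 + 5 = 3)
R = 150 (R = 6 + 144 = 150)
p(P(2, -1))*(R + J) = 3*(150 + 3) = 3*153 = 459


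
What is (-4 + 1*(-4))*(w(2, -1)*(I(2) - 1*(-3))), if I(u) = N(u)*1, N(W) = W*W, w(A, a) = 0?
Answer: 0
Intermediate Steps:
N(W) = W²
I(u) = u² (I(u) = u²*1 = u²)
(-4 + 1*(-4))*(w(2, -1)*(I(2) - 1*(-3))) = (-4 + 1*(-4))*(0*(2² - 1*(-3))) = (-4 - 4)*(0*(4 + 3)) = -0*7 = -8*0 = 0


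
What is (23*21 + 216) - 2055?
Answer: -1356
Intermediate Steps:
(23*21 + 216) - 2055 = (483 + 216) - 2055 = 699 - 2055 = -1356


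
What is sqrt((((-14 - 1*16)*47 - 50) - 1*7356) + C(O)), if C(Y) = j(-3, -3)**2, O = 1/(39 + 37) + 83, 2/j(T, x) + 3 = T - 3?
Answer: 2*I*sqrt(178523)/9 ≈ 93.893*I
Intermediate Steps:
j(T, x) = 2/(-6 + T) (j(T, x) = 2/(-3 + (T - 3)) = 2/(-3 + (-3 + T)) = 2/(-6 + T))
O = 6309/76 (O = 1/76 + 83 = 6309/76 ≈ 83.013)
C(Y) = 4/81 (C(Y) = (2/(-6 - 3))**2 = (2/(-9))**2 = (2*(-1/9))**2 = (-2/9)**2 = 4/81)
sqrt((((-14 - 1*16)*47 - 50) - 1*7356) + C(O)) = sqrt((((-14 - 1*16)*47 - 50) - 1*7356) + 4/81) = sqrt((((-14 - 16)*47 - 50) - 7356) + 4/81) = sqrt(((-30*47 - 50) - 7356) + 4/81) = sqrt(((-1410 - 50) - 7356) + 4/81) = sqrt((-1460 - 7356) + 4/81) = sqrt(-8816 + 4/81) = sqrt(-714092/81) = 2*I*sqrt(178523)/9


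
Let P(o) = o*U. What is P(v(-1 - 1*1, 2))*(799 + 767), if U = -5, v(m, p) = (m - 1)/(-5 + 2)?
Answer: -7830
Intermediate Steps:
v(m, p) = ⅓ - m/3 (v(m, p) = (-1 + m)/(-3) = (-1 + m)*(-⅓) = ⅓ - m/3)
P(o) = -5*o (P(o) = o*(-5) = -5*o)
P(v(-1 - 1*1, 2))*(799 + 767) = (-5*(⅓ - (-1 - 1*1)/3))*(799 + 767) = -5*(⅓ - (-1 - 1)/3)*1566 = -5*(⅓ - ⅓*(-2))*1566 = -5*(⅓ + ⅔)*1566 = -5*1*1566 = -5*1566 = -7830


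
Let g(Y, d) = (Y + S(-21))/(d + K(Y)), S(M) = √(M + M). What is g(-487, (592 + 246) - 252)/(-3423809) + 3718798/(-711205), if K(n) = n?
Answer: -114592055067253/21915270718605 - I*√42/338957091 ≈ -5.2289 - 1.912e-8*I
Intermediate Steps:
S(M) = √2*√M (S(M) = √(2*M) = √2*√M)
g(Y, d) = (Y + I*√42)/(Y + d) (g(Y, d) = (Y + √2*√(-21))/(d + Y) = (Y + √2*(I*√21))/(Y + d) = (Y + I*√42)/(Y + d))
g(-487, (592 + 246) - 252)/(-3423809) + 3718798/(-711205) = ((-487 + I*√42)/(-487 + ((592 + 246) - 252)))/(-3423809) + 3718798/(-711205) = ((-487 + I*√42)/(-487 + (838 - 252)))*(-1/3423809) + 3718798*(-1/711205) = ((-487 + I*√42)/(-487 + 586))*(-1/3423809) - 3718798/711205 = ((-487 + I*√42)/99)*(-1/3423809) - 3718798/711205 = (-487/99 + I*√42/99)*(-1/3423809) - 3718798/711205 = (487/338957091 - I*√42/338957091) - 3718798/711205 = -114592055067253/21915270718605 - I*√42/338957091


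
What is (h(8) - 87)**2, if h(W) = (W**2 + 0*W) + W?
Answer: 225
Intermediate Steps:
h(W) = W + W**2 (h(W) = (W**2 + 0) + W = W**2 + W = W + W**2)
(h(8) - 87)**2 = (8*(1 + 8) - 87)**2 = (8*9 - 87)**2 = (72 - 87)**2 = (-15)**2 = 225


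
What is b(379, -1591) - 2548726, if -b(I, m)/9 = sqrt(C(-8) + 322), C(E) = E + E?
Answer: -2548726 - 27*sqrt(34) ≈ -2.5489e+6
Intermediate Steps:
C(E) = 2*E
b(I, m) = -27*sqrt(34) (b(I, m) = -9*sqrt(2*(-8) + 322) = -9*sqrt(-16 + 322) = -27*sqrt(34))
b(379, -1591) - 2548726 = -27*sqrt(34) - 2548726 = -2548726 - 27*sqrt(34)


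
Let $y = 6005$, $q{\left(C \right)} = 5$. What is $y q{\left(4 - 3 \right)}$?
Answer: $30025$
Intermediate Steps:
$y q{\left(4 - 3 \right)} = 6005 \cdot 5 = 30025$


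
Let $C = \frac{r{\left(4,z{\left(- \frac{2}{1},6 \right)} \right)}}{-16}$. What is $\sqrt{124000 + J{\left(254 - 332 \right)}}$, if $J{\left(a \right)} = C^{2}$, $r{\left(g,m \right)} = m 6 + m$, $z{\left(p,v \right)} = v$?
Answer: $\frac{\sqrt{7936441}}{8} \approx 352.15$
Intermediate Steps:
$r{\left(g,m \right)} = 7 m$ ($r{\left(g,m \right)} = 6 m + m = 7 m$)
$C = - \frac{21}{8}$ ($C = \frac{7 \cdot 6}{-16} = 42 \left(- \frac{1}{16}\right) = - \frac{21}{8} \approx -2.625$)
$J{\left(a \right)} = \frac{441}{64}$ ($J{\left(a \right)} = \left(- \frac{21}{8}\right)^{2} = \frac{441}{64}$)
$\sqrt{124000 + J{\left(254 - 332 \right)}} = \sqrt{124000 + \frac{441}{64}} = \sqrt{\frac{7936441}{64}} = \frac{\sqrt{7936441}}{8}$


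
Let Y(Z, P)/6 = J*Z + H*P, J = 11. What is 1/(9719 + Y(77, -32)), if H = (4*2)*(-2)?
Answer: 1/17873 ≈ 5.5950e-5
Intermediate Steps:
H = -16 (H = 8*(-2) = -16)
Y(Z, P) = -96*P + 66*Z (Y(Z, P) = 6*(11*Z - 16*P) = 6*(-16*P + 11*Z) = -96*P + 66*Z)
1/(9719 + Y(77, -32)) = 1/(9719 + (-96*(-32) + 66*77)) = 1/(9719 + (3072 + 5082)) = 1/(9719 + 8154) = 1/17873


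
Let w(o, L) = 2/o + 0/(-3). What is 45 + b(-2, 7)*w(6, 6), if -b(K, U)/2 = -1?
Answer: 137/3 ≈ 45.667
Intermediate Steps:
b(K, U) = 2 (b(K, U) = -2*(-1) = 2)
w(o, L) = 2/o (w(o, L) = 2/o + 0*(-1/3) = 2/o + 0 = 2/o)
45 + b(-2, 7)*w(6, 6) = 45 + 2*(2/6) = 45 + 2*(2*(1/6)) = 45 + 2*(1/3) = 45 + 2/3 = 137/3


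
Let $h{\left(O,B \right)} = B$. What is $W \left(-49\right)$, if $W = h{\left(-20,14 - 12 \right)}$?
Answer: $-98$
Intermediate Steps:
$W = 2$ ($W = 14 - 12 = 2$)
$W \left(-49\right) = 2 \left(-49\right) = -98$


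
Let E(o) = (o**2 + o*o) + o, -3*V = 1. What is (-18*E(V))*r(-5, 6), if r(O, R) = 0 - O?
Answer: 10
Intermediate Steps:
r(O, R) = -O
V = -1/3 (V = -1/3*1 = -1/3 ≈ -0.33333)
E(o) = o + 2*o**2 (E(o) = (o**2 + o**2) + o = 2*o**2 + o = o + 2*o**2)
(-18*E(V))*r(-5, 6) = (-(-6)*(1 + 2*(-1/3)))*(-1*(-5)) = -(-6)*(1 - 2/3)*5 = -(-6)/3*5 = -18*(-1/9)*5 = 2*5 = 10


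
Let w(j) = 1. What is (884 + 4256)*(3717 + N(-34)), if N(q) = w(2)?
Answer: 19110520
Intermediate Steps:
N(q) = 1
(884 + 4256)*(3717 + N(-34)) = (884 + 4256)*(3717 + 1) = 5140*3718 = 19110520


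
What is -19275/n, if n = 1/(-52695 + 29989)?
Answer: 437658150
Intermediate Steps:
n = -1/22706 (n = 1/(-22706) = -1/22706 ≈ -4.4041e-5)
-19275/n = -19275/(-1/22706) = -19275*(-22706) = 437658150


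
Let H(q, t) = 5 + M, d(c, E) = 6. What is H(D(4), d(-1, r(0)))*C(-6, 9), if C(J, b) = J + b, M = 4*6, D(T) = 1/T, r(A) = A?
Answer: 87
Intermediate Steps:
M = 24
H(q, t) = 29 (H(q, t) = 5 + 24 = 29)
H(D(4), d(-1, r(0)))*C(-6, 9) = 29*(-6 + 9) = 29*3 = 87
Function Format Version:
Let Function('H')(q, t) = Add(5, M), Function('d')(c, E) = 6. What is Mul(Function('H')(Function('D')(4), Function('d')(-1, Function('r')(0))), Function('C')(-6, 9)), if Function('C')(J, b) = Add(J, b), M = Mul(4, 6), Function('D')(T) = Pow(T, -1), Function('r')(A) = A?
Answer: 87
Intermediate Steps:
M = 24
Function('H')(q, t) = 29 (Function('H')(q, t) = Add(5, 24) = 29)
Mul(Function('H')(Function('D')(4), Function('d')(-1, Function('r')(0))), Function('C')(-6, 9)) = Mul(29, Add(-6, 9)) = Mul(29, 3) = 87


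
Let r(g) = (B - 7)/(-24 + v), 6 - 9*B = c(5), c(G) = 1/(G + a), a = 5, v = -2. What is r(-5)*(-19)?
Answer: -10849/2340 ≈ -4.6363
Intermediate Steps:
c(G) = 1/(5 + G) (c(G) = 1/(G + 5) = 1/(5 + G))
B = 59/90 (B = ⅔ - 1/(9*(5 + 5)) = ⅔ - ⅑/10 = ⅔ - ⅑*⅒ = ⅔ - 1/90 = 59/90 ≈ 0.65556)
r(g) = 571/2340 (r(g) = (59/90 - 7)/(-24 - 2) = -571/90/(-26) = -571/90*(-1/26) = 571/2340)
r(-5)*(-19) = (571/2340)*(-19) = -10849/2340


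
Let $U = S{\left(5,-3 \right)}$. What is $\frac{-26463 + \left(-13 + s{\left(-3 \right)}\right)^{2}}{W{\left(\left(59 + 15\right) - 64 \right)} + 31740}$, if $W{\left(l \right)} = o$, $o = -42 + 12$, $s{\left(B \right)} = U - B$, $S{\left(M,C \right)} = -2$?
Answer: $- \frac{8773}{10570} \approx -0.82999$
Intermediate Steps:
$U = -2$
$s{\left(B \right)} = -2 - B$
$o = -30$
$W{\left(l \right)} = -30$
$\frac{-26463 + \left(-13 + s{\left(-3 \right)}\right)^{2}}{W{\left(\left(59 + 15\right) - 64 \right)} + 31740} = \frac{-26463 + \left(-13 - -1\right)^{2}}{-30 + 31740} = \frac{-26463 + \left(-13 + \left(-2 + 3\right)\right)^{2}}{31710} = \left(-26463 + \left(-13 + 1\right)^{2}\right) \frac{1}{31710} = \left(-26463 + \left(-12\right)^{2}\right) \frac{1}{31710} = \left(-26463 + 144\right) \frac{1}{31710} = \left(-26319\right) \frac{1}{31710} = - \frac{8773}{10570}$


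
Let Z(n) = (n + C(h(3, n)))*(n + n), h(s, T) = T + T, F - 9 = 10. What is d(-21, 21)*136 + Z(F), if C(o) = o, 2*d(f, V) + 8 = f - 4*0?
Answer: 194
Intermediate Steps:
F = 19 (F = 9 + 10 = 19)
h(s, T) = 2*T
d(f, V) = -4 + f/2 (d(f, V) = -4 + (f - 4*0)/2 = -4 + (f + 0)/2 = -4 + f/2)
Z(n) = 6*n**2 (Z(n) = (n + 2*n)*(n + n) = (3*n)*(2*n) = 6*n**2)
d(-21, 21)*136 + Z(F) = (-4 + (1/2)*(-21))*136 + 6*19**2 = (-4 - 21/2)*136 + 6*361 = -29/2*136 + 2166 = -1972 + 2166 = 194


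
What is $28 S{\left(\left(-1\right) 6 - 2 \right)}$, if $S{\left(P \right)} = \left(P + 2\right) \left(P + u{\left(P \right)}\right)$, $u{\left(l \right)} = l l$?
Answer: $-9408$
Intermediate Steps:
$u{\left(l \right)} = l^{2}$
$S{\left(P \right)} = \left(2 + P\right) \left(P + P^{2}\right)$ ($S{\left(P \right)} = \left(P + 2\right) \left(P + P^{2}\right) = \left(2 + P\right) \left(P + P^{2}\right)$)
$28 S{\left(\left(-1\right) 6 - 2 \right)} = 28 \left(\left(-1\right) 6 - 2\right) \left(2 + \left(\left(-1\right) 6 - 2\right)^{2} + 3 \left(\left(-1\right) 6 - 2\right)\right) = 28 \left(-6 - 2\right) \left(2 + \left(-6 - 2\right)^{2} + 3 \left(-6 - 2\right)\right) = 28 \left(- 8 \left(2 + \left(-8\right)^{2} + 3 \left(-8\right)\right)\right) = 28 \left(- 8 \left(2 + 64 - 24\right)\right) = 28 \left(\left(-8\right) 42\right) = 28 \left(-336\right) = -9408$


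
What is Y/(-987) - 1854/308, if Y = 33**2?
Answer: -7365/1034 ≈ -7.1228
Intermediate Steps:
Y = 1089
Y/(-987) - 1854/308 = 1089/(-987) - 1854/308 = 1089*(-1/987) - 1854*1/308 = -363/329 - 927/154 = -7365/1034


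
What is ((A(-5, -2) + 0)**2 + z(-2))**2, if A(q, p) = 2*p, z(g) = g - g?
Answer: 256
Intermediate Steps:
z(g) = 0
((A(-5, -2) + 0)**2 + z(-2))**2 = ((2*(-2) + 0)**2 + 0)**2 = ((-4 + 0)**2 + 0)**2 = ((-4)**2 + 0)**2 = (16 + 0)**2 = 16**2 = 256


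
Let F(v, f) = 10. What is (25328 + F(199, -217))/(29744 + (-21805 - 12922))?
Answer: -8446/1661 ≈ -5.0849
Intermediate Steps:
(25328 + F(199, -217))/(29744 + (-21805 - 12922)) = (25328 + 10)/(29744 + (-21805 - 12922)) = 25338/(29744 - 34727) = 25338/(-4983) = 25338*(-1/4983) = -8446/1661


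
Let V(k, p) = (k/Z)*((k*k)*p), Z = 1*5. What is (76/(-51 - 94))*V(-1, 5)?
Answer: 76/145 ≈ 0.52414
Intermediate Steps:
Z = 5
V(k, p) = p*k**3/5 (V(k, p) = (k/5)*((k*k)*p) = (k/5)*(k**2*p) = (k/5)*(p*k**2) = p*k**3/5)
(76/(-51 - 94))*V(-1, 5) = (76/(-51 - 94))*((1/5)*5*(-1)**3) = (76/(-145))*((1/5)*5*(-1)) = -1/145*76*(-1) = -76/145*(-1) = 76/145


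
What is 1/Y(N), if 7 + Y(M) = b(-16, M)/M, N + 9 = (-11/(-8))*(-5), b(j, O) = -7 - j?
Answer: -127/961 ≈ -0.13215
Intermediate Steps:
N = -127/8 (N = -9 + (-11/(-8))*(-5) = -9 - ⅛*(-11)*(-5) = -9 + (11/8)*(-5) = -9 - 55/8 = -127/8 ≈ -15.875)
Y(M) = -7 + 9/M (Y(M) = -7 + (-7 - 1*(-16))/M = -7 + (-7 + 16)/M = -7 + 9/M)
1/Y(N) = 1/(-7 + 9/(-127/8)) = 1/(-7 + 9*(-8/127)) = 1/(-7 - 72/127) = 1/(-961/127) = -127/961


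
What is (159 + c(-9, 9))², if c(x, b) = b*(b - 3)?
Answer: 45369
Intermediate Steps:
c(x, b) = b*(-3 + b)
(159 + c(-9, 9))² = (159 + 9*(-3 + 9))² = (159 + 9*6)² = (159 + 54)² = 213² = 45369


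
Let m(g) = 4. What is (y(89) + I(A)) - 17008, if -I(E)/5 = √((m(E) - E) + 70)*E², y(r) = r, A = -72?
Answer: -16919 - 25920*√146 ≈ -3.3011e+5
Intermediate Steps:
I(E) = -5*E²*√(74 - E) (I(E) = -5*√((4 - E) + 70)*E² = -5*√(74 - E)*E² = -5*E²*√(74 - E))
(y(89) + I(A)) - 17008 = (89 - 5*(-72)²*√(74 - 1*(-72))) - 17008 = (89 - 5*5184*√(74 + 72)) - 17008 = (89 - 5*5184*√146) - 17008 = (89 - 25920*√146) - 17008 = -16919 - 25920*√146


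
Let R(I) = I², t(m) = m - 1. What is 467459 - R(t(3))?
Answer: 467455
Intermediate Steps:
t(m) = -1 + m
467459 - R(t(3)) = 467459 - (-1 + 3)² = 467459 - 1*2² = 467459 - 1*4 = 467459 - 4 = 467455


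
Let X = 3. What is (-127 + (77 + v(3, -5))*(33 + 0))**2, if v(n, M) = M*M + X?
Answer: 11142244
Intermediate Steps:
v(n, M) = 3 + M**2 (v(n, M) = M*M + 3 = M**2 + 3 = 3 + M**2)
(-127 + (77 + v(3, -5))*(33 + 0))**2 = (-127 + (77 + (3 + (-5)**2))*(33 + 0))**2 = (-127 + (77 + (3 + 25))*33)**2 = (-127 + (77 + 28)*33)**2 = (-127 + 105*33)**2 = (-127 + 3465)**2 = 3338**2 = 11142244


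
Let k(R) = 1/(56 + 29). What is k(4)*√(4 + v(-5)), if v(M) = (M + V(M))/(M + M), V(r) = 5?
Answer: 2/85 ≈ 0.023529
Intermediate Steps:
v(M) = (5 + M)/(2*M) (v(M) = (M + 5)/(M + M) = (5 + M)/((2*M)) = (5 + M)*(1/(2*M)) = (5 + M)/(2*M))
k(R) = 1/85
k(4)*√(4 + v(-5)) = √(4 + (½)*(5 - 5)/(-5))/85 = √(4 + (½)*(-⅕)*0)/85 = √(4 + 0)/85 = √4/85 = (1/85)*2 = 2/85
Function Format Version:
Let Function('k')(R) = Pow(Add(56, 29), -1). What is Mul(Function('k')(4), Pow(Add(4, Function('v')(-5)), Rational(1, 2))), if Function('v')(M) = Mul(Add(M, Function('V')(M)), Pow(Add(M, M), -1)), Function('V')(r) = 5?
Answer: Rational(2, 85) ≈ 0.023529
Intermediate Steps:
Function('v')(M) = Mul(Rational(1, 2), Pow(M, -1), Add(5, M)) (Function('v')(M) = Mul(Add(M, 5), Pow(Add(M, M), -1)) = Mul(Add(5, M), Pow(Mul(2, M), -1)) = Mul(Add(5, M), Mul(Rational(1, 2), Pow(M, -1))) = Mul(Rational(1, 2), Pow(M, -1), Add(5, M)))
Function('k')(R) = Rational(1, 85) (Function('k')(R) = Pow(85, -1) = Rational(1, 85))
Mul(Function('k')(4), Pow(Add(4, Function('v')(-5)), Rational(1, 2))) = Mul(Rational(1, 85), Pow(Add(4, Mul(Rational(1, 2), Pow(-5, -1), Add(5, -5))), Rational(1, 2))) = Mul(Rational(1, 85), Pow(Add(4, Mul(Rational(1, 2), Rational(-1, 5), 0)), Rational(1, 2))) = Mul(Rational(1, 85), Pow(Add(4, 0), Rational(1, 2))) = Mul(Rational(1, 85), Pow(4, Rational(1, 2))) = Mul(Rational(1, 85), 2) = Rational(2, 85)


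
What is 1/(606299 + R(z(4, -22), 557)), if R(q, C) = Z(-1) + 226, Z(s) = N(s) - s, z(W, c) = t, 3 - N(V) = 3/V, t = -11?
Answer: 1/606532 ≈ 1.6487e-6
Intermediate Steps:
N(V) = 3 - 3/V
z(W, c) = -11
Z(s) = 3 - s - 3/s (Z(s) = (3 - 3/s) - s = 3 - s - 3/s)
R(q, C) = 233 (R(q, C) = (3 - 1*(-1) - 3/(-1)) + 226 = (3 + 1 - 3*(-1)) + 226 = (3 + 1 + 3) + 226 = 7 + 226 = 233)
1/(606299 + R(z(4, -22), 557)) = 1/(606299 + 233) = 1/606532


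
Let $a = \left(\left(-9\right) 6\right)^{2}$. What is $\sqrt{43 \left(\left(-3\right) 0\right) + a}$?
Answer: $54$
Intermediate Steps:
$a = 2916$ ($a = \left(-54\right)^{2} = 2916$)
$\sqrt{43 \left(\left(-3\right) 0\right) + a} = \sqrt{43 \left(\left(-3\right) 0\right) + 2916} = \sqrt{43 \cdot 0 + 2916} = \sqrt{0 + 2916} = \sqrt{2916} = 54$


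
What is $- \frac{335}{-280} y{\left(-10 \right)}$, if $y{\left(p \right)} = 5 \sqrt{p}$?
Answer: $\frac{335 i \sqrt{10}}{56} \approx 18.917 i$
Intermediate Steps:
$- \frac{335}{-280} y{\left(-10 \right)} = - \frac{335}{-280} \cdot 5 \sqrt{-10} = \left(-335\right) \left(- \frac{1}{280}\right) 5 i \sqrt{10} = \frac{67 \cdot 5 i \sqrt{10}}{56} = \frac{335 i \sqrt{10}}{56}$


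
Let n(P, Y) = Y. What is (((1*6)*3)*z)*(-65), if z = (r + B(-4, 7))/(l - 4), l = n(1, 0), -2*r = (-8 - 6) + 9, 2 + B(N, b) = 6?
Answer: 7605/4 ≈ 1901.3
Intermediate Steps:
B(N, b) = 4 (B(N, b) = -2 + 6 = 4)
r = 5/2 (r = -((-8 - 6) + 9)/2 = -(-14 + 9)/2 = -½*(-5) = 5/2 ≈ 2.5000)
l = 0
z = -13/8 (z = (5/2 + 4)/(0 - 4) = (13/2)/(-4) = (13/2)*(-¼) = -13/8 ≈ -1.6250)
(((1*6)*3)*z)*(-65) = (((1*6)*3)*(-13/8))*(-65) = ((6*3)*(-13/8))*(-65) = (18*(-13/8))*(-65) = -117/4*(-65) = 7605/4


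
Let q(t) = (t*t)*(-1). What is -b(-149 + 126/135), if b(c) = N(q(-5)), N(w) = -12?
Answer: 12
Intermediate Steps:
q(t) = -t**2 (q(t) = t**2*(-1) = -t**2)
b(c) = -12
-b(-149 + 126/135) = -1*(-12) = 12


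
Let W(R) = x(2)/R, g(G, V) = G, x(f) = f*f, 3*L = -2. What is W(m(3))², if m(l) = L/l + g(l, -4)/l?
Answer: 1296/49 ≈ 26.449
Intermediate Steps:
L = -⅔ (L = (⅓)*(-2) = -⅔ ≈ -0.66667)
x(f) = f²
m(l) = 1 - 2/(3*l) (m(l) = -2/(3*l) + l/l = -2/(3*l) + 1 = 1 - 2/(3*l))
W(R) = 4/R (W(R) = 2²/R = 4/R)
W(m(3))² = (4/(((-⅔ + 3)/3)))² = (4/(((⅓)*(7/3))))² = (4/(7/9))² = (4*(9/7))² = (36/7)² = 1296/49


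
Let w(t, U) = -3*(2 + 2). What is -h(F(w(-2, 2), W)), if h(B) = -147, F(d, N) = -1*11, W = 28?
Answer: 147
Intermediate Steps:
w(t, U) = -12 (w(t, U) = -3*4 = -12)
F(d, N) = -11
-h(F(w(-2, 2), W)) = -1*(-147) = 147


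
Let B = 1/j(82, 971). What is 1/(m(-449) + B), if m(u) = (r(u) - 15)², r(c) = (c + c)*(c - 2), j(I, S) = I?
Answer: 82/13448920883699 ≈ 6.0971e-12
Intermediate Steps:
r(c) = 2*c*(-2 + c) (r(c) = (2*c)*(-2 + c) = 2*c*(-2 + c))
m(u) = (-15 + 2*u*(-2 + u))² (m(u) = (2*u*(-2 + u) - 15)² = (-15 + 2*u*(-2 + u))²)
B = 1/82 ≈ 0.012195
1/(m(-449) + B) = 1/((-15 + 2*(-449)*(-2 - 449))² + 1/82) = 1/((-15 + 2*(-449)*(-451))² + 1/82) = 1/((-15 + 404998)² + 1/82) = 1/(404983² + 1/82) = 1/(164011230289 + 1/82) = 1/(13448920883699/82) = 82/13448920883699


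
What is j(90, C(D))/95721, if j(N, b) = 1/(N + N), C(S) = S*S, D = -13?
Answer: 1/17229780 ≈ 5.8039e-8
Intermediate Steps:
C(S) = S²
j(N, b) = 1/(2*N)
j(90, C(D))/95721 = ((½)/90)/95721 = ((½)*(1/90))*(1/95721) = (1/180)*(1/95721) = 1/17229780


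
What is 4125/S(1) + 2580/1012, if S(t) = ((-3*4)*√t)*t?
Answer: -345295/1012 ≈ -341.20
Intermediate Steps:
S(t) = -12*t^(3/2) (S(t) = ((-1*12)*√t)*t = (-12*√t)*t = -12*t^(3/2))
4125/S(1) + 2580/1012 = 4125/((-12*1^(3/2))) + 2580/1012 = 4125/((-12*1)) + 2580*(1/1012) = 4125/(-12) + 645/253 = 4125*(-1/12) + 645/253 = -1375/4 + 645/253 = -345295/1012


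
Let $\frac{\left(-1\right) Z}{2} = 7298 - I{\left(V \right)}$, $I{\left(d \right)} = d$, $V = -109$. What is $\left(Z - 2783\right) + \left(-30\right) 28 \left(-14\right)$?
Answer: $-5837$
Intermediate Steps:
$Z = -14814$ ($Z = - 2 \left(7298 - -109\right) = - 2 \left(7298 + 109\right) = \left(-2\right) 7407 = -14814$)
$\left(Z - 2783\right) + \left(-30\right) 28 \left(-14\right) = \left(-14814 - 2783\right) + \left(-30\right) 28 \left(-14\right) = -17597 - -11760 = -17597 + 11760 = -5837$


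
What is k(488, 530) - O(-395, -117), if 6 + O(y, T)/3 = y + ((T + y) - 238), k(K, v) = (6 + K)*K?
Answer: 244525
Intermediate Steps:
k(K, v) = K*(6 + K)
O(y, T) = -732 + 3*T + 6*y (O(y, T) = -18 + 3*(y + ((T + y) - 238)) = -18 + 3*(y + (-238 + T + y)) = -18 + 3*(-238 + T + 2*y) = -18 + (-714 + 3*T + 6*y) = -732 + 3*T + 6*y)
k(488, 530) - O(-395, -117) = 488*(6 + 488) - (-732 + 3*(-117) + 6*(-395)) = 488*494 - (-732 - 351 - 2370) = 241072 - 1*(-3453) = 241072 + 3453 = 244525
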